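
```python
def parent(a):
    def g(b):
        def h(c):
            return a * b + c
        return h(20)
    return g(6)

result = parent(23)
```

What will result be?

Step 1: a = 23, b = 6, c = 20.
Step 2: h() computes a * b + c = 23 * 6 + 20 = 158.
Step 3: result = 158

The answer is 158.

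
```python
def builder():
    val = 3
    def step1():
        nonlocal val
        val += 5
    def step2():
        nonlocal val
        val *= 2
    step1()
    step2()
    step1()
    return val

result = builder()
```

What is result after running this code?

Step 1: val = 3.
Step 2: step1(): val = 3 + 5 = 8.
Step 3: step2(): val = 8 * 2 = 16.
Step 4: step1(): val = 16 + 5 = 21. result = 21

The answer is 21.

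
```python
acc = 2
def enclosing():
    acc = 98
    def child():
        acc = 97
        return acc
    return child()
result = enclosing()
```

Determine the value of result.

Step 1: Three scopes define acc: global (2), enclosing (98), child (97).
Step 2: child() has its own local acc = 97, which shadows both enclosing and global.
Step 3: result = 97 (local wins in LEGB)

The answer is 97.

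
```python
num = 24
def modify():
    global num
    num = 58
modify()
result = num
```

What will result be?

Step 1: num = 24 globally.
Step 2: modify() declares global num and sets it to 58.
Step 3: After modify(), global num = 58. result = 58

The answer is 58.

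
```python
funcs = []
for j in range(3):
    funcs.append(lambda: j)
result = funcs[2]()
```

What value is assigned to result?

Step 1: The loop creates 3 lambdas, all referencing the same variable j.
Step 2: After the loop, j = 2 (final value).
Step 3: funcs[2]() looks up j at call time and finds 2. This is the late binding gotcha. result = 2

The answer is 2.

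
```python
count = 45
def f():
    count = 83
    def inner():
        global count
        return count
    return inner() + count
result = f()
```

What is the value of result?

Step 1: Global count = 45. f() shadows with local count = 83.
Step 2: inner() uses global keyword, so inner() returns global count = 45.
Step 3: f() returns 45 + 83 = 128

The answer is 128.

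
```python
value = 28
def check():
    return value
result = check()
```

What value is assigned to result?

Step 1: value = 28 is defined in the global scope.
Step 2: check() looks up value. No local value exists, so Python checks the global scope via LEGB rule and finds value = 28.
Step 3: result = 28

The answer is 28.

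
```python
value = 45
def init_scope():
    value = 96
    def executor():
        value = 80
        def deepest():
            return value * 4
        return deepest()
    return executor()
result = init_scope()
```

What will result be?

Step 1: deepest() looks up value through LEGB: not local, finds value = 80 in enclosing executor().
Step 2: Returns 80 * 4 = 320.
Step 3: result = 320

The answer is 320.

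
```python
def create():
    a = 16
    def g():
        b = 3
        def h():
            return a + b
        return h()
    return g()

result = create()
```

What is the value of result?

Step 1: create() defines a = 16. g() defines b = 3.
Step 2: h() accesses both from enclosing scopes: a = 16, b = 3.
Step 3: result = 16 + 3 = 19

The answer is 19.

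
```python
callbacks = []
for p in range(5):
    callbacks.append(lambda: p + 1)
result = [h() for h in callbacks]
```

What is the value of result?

Step 1: All lambdas capture p by reference. After the loop, p = 4.
Step 2: Each call returns 4 + 1 = 5.
Step 3: result = [5, 5, 5, 5, 5]

The answer is [5, 5, 5, 5, 5].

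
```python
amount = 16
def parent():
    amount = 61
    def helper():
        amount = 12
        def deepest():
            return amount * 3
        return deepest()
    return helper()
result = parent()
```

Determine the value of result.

Step 1: deepest() looks up amount through LEGB: not local, finds amount = 12 in enclosing helper().
Step 2: Returns 12 * 3 = 36.
Step 3: result = 36

The answer is 36.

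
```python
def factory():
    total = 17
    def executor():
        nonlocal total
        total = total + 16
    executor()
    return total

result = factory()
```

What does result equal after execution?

Step 1: factory() sets total = 17.
Step 2: executor() uses nonlocal to modify total in factory's scope: total = 17 + 16 = 33.
Step 3: factory() returns the modified total = 33

The answer is 33.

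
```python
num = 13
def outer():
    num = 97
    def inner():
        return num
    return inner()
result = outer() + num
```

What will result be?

Step 1: Global num = 13. outer() shadows with num = 97.
Step 2: inner() returns enclosing num = 97. outer() = 97.
Step 3: result = 97 + global num (13) = 110

The answer is 110.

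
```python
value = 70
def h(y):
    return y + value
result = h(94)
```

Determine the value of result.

Step 1: value = 70 is defined globally.
Step 2: h(94) uses parameter y = 94 and looks up value from global scope = 70.
Step 3: result = 94 + 70 = 164

The answer is 164.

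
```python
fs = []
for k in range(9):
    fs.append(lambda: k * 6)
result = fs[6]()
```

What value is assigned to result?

Step 1: All lambdas reference the same variable k (late binding).
Step 2: After the loop, k = 8. Every lambda returns k * 6.
Step 3: fs[6]() = 8 * 6 = 48

The answer is 48.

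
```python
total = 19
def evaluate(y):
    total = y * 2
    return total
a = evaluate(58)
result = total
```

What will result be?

Step 1: Global total = 19.
Step 2: evaluate(58) creates local total = 58 * 2 = 116.
Step 3: Global total unchanged because no global keyword. result = 19

The answer is 19.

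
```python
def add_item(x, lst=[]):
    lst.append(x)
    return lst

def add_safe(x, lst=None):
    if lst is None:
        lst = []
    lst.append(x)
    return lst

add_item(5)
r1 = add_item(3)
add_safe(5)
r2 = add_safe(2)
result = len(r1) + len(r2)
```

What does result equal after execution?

Step 1: add_item shares mutable default: after 2 calls, lst = [5, 3], len = 2.
Step 2: add_safe creates fresh list each time: r2 = [2], len = 1.
Step 3: result = 2 + 1 = 3

The answer is 3.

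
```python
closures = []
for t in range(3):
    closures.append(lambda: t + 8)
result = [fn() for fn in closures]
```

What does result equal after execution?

Step 1: All lambdas capture t by reference. After the loop, t = 2.
Step 2: Each call returns 2 + 8 = 10.
Step 3: result = [10, 10, 10]

The answer is [10, 10, 10].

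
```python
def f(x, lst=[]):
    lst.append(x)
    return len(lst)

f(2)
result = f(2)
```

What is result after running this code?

Step 1: Mutable default list persists between calls.
Step 2: First call: lst = [2], len = 1. Second call: lst = [2, 2], len = 2.
Step 3: result = 2

The answer is 2.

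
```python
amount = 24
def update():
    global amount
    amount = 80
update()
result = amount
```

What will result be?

Step 1: amount = 24 globally.
Step 2: update() declares global amount and sets it to 80.
Step 3: After update(), global amount = 80. result = 80

The answer is 80.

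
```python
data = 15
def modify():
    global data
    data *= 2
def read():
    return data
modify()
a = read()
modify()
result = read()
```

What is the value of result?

Step 1: data = 15.
Step 2: First modify(): data = 15 * 2 = 30.
Step 3: Second modify(): data = 30 * 2 = 60.
Step 4: read() returns 60

The answer is 60.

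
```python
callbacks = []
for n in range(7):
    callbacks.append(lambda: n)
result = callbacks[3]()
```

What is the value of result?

Step 1: The loop creates 7 lambdas, all referencing the same variable n.
Step 2: After the loop, n = 6 (final value).
Step 3: callbacks[3]() looks up n at call time and finds 6. This is the late binding gotcha. result = 6

The answer is 6.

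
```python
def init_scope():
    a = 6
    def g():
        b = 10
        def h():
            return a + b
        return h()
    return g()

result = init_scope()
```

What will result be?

Step 1: init_scope() defines a = 6. g() defines b = 10.
Step 2: h() accesses both from enclosing scopes: a = 6, b = 10.
Step 3: result = 6 + 10 = 16

The answer is 16.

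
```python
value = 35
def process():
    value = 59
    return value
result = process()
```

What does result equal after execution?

Step 1: Global value = 35.
Step 2: process() creates local value = 59, shadowing the global.
Step 3: Returns local value = 59. result = 59

The answer is 59.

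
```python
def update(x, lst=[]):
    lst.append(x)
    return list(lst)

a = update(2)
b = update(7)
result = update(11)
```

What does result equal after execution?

Step 1: Default list is shared. list() creates copies for return values.
Step 2: Internal list grows: [2] -> [2, 7] -> [2, 7, 11].
Step 3: result = [2, 7, 11]

The answer is [2, 7, 11].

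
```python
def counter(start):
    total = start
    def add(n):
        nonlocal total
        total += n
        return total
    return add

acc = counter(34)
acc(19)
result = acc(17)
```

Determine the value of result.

Step 1: counter(34) creates closure with total = 34.
Step 2: First acc(19): total = 34 + 19 = 53.
Step 3: Second acc(17): total = 53 + 17 = 70. result = 70

The answer is 70.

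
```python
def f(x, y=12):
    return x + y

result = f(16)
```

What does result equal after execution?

Step 1: f(16) uses default y = 12.
Step 2: Returns 16 + 12 = 28.
Step 3: result = 28

The answer is 28.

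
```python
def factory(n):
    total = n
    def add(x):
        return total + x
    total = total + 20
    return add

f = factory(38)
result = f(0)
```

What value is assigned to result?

Step 1: factory(38) sets total = 38, then total = 38 + 20 = 58.
Step 2: Closures capture by reference, so add sees total = 58.
Step 3: f(0) returns 58 + 0 = 58

The answer is 58.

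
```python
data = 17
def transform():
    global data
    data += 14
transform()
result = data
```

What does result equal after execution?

Step 1: data = 17 globally.
Step 2: transform() modifies global data: data += 14 = 31.
Step 3: result = 31

The answer is 31.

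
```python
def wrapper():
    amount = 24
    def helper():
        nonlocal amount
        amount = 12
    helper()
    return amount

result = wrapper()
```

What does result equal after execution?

Step 1: wrapper() sets amount = 24.
Step 2: helper() uses nonlocal to reassign amount = 12.
Step 3: result = 12

The answer is 12.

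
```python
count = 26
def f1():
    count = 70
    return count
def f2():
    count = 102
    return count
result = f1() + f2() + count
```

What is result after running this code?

Step 1: Each function shadows global count with its own local.
Step 2: f1() returns 70, f2() returns 102.
Step 3: Global count = 26 is unchanged. result = 70 + 102 + 26 = 198

The answer is 198.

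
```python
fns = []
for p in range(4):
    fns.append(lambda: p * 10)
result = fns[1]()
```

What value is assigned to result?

Step 1: All lambdas reference the same variable p (late binding).
Step 2: After the loop, p = 3. Every lambda returns p * 10.
Step 3: fns[1]() = 3 * 10 = 30

The answer is 30.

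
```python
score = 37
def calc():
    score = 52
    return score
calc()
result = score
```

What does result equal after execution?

Step 1: Global score = 37.
Step 2: calc() creates local score = 52 (shadow, not modification).
Step 3: After calc() returns, global score is unchanged. result = 37

The answer is 37.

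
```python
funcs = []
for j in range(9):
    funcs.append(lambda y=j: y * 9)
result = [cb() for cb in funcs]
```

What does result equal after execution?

Step 1: Default arg y=j captures j at each iteration.
Step 2: funcs[k] has y defaulting to k, returns k * 9.
Step 3: result = [0, 9, 18, 27, 36, 45, 54, 63, 72]

The answer is [0, 9, 18, 27, 36, 45, 54, 63, 72].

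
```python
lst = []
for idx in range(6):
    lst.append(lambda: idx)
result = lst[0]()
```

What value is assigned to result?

Step 1: The loop creates 6 lambdas, all referencing the same variable idx.
Step 2: After the loop, idx = 5 (final value).
Step 3: lst[0]() looks up idx at call time and finds 5. This is the late binding gotcha. result = 5

The answer is 5.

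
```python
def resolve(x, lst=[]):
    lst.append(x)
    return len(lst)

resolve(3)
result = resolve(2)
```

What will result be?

Step 1: Mutable default list persists between calls.
Step 2: First call: lst = [3], len = 1. Second call: lst = [3, 2], len = 2.
Step 3: result = 2

The answer is 2.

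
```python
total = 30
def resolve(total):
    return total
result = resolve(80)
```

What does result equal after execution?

Step 1: Global total = 30.
Step 2: resolve(80) takes parameter total = 80, which shadows the global.
Step 3: result = 80

The answer is 80.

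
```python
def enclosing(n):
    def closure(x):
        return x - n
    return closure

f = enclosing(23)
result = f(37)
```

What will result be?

Step 1: enclosing(23) creates a closure capturing n = 23.
Step 2: f(37) computes 37 - 23 = 14.
Step 3: result = 14

The answer is 14.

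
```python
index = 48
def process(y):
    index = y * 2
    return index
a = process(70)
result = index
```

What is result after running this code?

Step 1: Global index = 48.
Step 2: process(70) creates local index = 70 * 2 = 140.
Step 3: Global index unchanged because no global keyword. result = 48

The answer is 48.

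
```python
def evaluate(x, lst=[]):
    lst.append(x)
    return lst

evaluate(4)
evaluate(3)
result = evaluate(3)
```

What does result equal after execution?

Step 1: Mutable default argument gotcha! The list [] is created once.
Step 2: Each call appends to the SAME list: [4], [4, 3], [4, 3, 3].
Step 3: result = [4, 3, 3]

The answer is [4, 3, 3].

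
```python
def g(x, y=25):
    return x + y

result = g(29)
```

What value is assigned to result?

Step 1: g(29) uses default y = 25.
Step 2: Returns 29 + 25 = 54.
Step 3: result = 54

The answer is 54.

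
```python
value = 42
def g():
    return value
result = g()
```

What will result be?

Step 1: value = 42 is defined in the global scope.
Step 2: g() looks up value. No local value exists, so Python checks the global scope via LEGB rule and finds value = 42.
Step 3: result = 42

The answer is 42.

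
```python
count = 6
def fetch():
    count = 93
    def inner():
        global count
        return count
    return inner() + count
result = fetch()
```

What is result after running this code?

Step 1: Global count = 6. fetch() shadows with local count = 93.
Step 2: inner() uses global keyword, so inner() returns global count = 6.
Step 3: fetch() returns 6 + 93 = 99

The answer is 99.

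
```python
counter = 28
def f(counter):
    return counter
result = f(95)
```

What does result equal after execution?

Step 1: Global counter = 28.
Step 2: f(95) takes parameter counter = 95, which shadows the global.
Step 3: result = 95

The answer is 95.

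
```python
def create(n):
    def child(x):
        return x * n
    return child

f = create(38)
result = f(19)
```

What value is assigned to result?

Step 1: create(38) creates a closure capturing n = 38.
Step 2: f(19) computes 19 * 38 = 722.
Step 3: result = 722

The answer is 722.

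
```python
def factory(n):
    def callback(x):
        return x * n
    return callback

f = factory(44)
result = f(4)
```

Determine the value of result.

Step 1: factory(44) creates a closure capturing n = 44.
Step 2: f(4) computes 4 * 44 = 176.
Step 3: result = 176

The answer is 176.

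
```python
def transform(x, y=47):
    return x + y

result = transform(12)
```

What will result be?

Step 1: transform(12) uses default y = 47.
Step 2: Returns 12 + 47 = 59.
Step 3: result = 59

The answer is 59.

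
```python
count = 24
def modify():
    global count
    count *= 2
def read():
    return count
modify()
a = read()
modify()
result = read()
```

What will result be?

Step 1: count = 24.
Step 2: First modify(): count = 24 * 2 = 48.
Step 3: Second modify(): count = 48 * 2 = 96.
Step 4: read() returns 96

The answer is 96.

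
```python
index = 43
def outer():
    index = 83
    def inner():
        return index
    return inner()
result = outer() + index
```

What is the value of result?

Step 1: Global index = 43. outer() shadows with index = 83.
Step 2: inner() returns enclosing index = 83. outer() = 83.
Step 3: result = 83 + global index (43) = 126

The answer is 126.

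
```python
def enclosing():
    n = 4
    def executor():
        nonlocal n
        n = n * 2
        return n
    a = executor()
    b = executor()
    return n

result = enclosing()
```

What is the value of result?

Step 1: n starts at 4.
Step 2: First executor(): n = 4 * 2 = 8.
Step 3: Second executor(): n = 8 * 2 = 16.
Step 4: result = 16

The answer is 16.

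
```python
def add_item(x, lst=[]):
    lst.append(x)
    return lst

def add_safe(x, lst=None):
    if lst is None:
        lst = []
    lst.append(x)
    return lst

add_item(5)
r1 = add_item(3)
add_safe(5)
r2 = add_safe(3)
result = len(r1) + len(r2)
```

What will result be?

Step 1: add_item shares mutable default: after 2 calls, lst = [5, 3], len = 2.
Step 2: add_safe creates fresh list each time: r2 = [3], len = 1.
Step 3: result = 2 + 1 = 3

The answer is 3.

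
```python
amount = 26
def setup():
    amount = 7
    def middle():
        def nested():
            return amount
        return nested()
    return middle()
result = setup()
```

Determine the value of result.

Step 1: setup() defines amount = 7. middle() and nested() have no local amount.
Step 2: nested() checks local (none), enclosing middle() (none), enclosing setup() and finds amount = 7.
Step 3: result = 7

The answer is 7.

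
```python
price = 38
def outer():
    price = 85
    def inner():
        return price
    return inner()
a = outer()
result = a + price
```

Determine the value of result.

Step 1: outer() has local price = 85. inner() reads from enclosing.
Step 2: outer() returns 85. Global price = 38 unchanged.
Step 3: result = 85 + 38 = 123

The answer is 123.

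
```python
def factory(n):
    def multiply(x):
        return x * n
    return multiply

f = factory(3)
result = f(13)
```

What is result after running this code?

Step 1: factory(3) returns multiply closure with n = 3.
Step 2: f(13) computes 13 * 3 = 39.
Step 3: result = 39

The answer is 39.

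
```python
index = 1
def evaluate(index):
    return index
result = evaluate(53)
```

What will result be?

Step 1: Global index = 1.
Step 2: evaluate(53) takes parameter index = 53, which shadows the global.
Step 3: result = 53

The answer is 53.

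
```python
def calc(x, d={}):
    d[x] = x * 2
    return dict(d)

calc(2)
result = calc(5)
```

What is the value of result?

Step 1: Mutable default dict is shared across calls.
Step 2: First call adds 2: 4. Second call adds 5: 10.
Step 3: result = {2: 4, 5: 10}

The answer is {2: 4, 5: 10}.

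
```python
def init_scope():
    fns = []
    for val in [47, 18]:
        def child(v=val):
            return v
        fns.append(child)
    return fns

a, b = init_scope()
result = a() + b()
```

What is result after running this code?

Step 1: Default argument v=val captures val at each iteration.
Step 2: a() returns 47 (captured at first iteration), b() returns 18 (captured at second).
Step 3: result = 47 + 18 = 65

The answer is 65.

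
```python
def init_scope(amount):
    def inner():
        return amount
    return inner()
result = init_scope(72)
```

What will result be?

Step 1: init_scope(72) binds parameter amount = 72.
Step 2: inner() looks up amount in enclosing scope and finds the parameter amount = 72.
Step 3: result = 72

The answer is 72.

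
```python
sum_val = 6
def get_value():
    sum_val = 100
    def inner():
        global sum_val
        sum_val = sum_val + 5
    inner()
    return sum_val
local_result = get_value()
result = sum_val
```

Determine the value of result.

Step 1: Global sum_val = 6. get_value() creates local sum_val = 100.
Step 2: inner() declares global sum_val and adds 5: global sum_val = 6 + 5 = 11.
Step 3: get_value() returns its local sum_val = 100 (unaffected by inner).
Step 4: result = global sum_val = 11

The answer is 11.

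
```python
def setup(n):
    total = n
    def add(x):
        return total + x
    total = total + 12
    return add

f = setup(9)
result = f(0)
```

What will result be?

Step 1: setup(9) sets total = 9, then total = 9 + 12 = 21.
Step 2: Closures capture by reference, so add sees total = 21.
Step 3: f(0) returns 21 + 0 = 21

The answer is 21.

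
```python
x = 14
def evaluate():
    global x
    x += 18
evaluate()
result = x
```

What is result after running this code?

Step 1: x = 14 globally.
Step 2: evaluate() modifies global x: x += 18 = 32.
Step 3: result = 32

The answer is 32.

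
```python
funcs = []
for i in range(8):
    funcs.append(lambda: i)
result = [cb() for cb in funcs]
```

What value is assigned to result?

Step 1: All 8 lambdas share the same variable i.
Step 2: After the loop, i = 7.
Step 3: Each call returns 7. result = [7, 7, 7, 7, 7, 7, 7, 7]

The answer is [7, 7, 7, 7, 7, 7, 7, 7].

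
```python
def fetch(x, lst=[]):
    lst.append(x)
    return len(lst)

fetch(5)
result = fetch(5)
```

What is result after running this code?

Step 1: Mutable default list persists between calls.
Step 2: First call: lst = [5], len = 1. Second call: lst = [5, 5], len = 2.
Step 3: result = 2

The answer is 2.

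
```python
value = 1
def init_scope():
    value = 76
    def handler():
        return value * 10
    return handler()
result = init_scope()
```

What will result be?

Step 1: init_scope() shadows global value with value = 76.
Step 2: handler() finds value = 76 in enclosing scope, computes 76 * 10 = 760.
Step 3: result = 760

The answer is 760.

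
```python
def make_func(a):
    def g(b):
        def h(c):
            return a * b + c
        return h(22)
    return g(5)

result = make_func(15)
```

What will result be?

Step 1: a = 15, b = 5, c = 22.
Step 2: h() computes a * b + c = 15 * 5 + 22 = 97.
Step 3: result = 97

The answer is 97.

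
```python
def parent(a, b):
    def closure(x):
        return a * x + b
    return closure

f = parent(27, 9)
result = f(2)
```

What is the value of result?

Step 1: parent(27, 9) captures a = 27, b = 9.
Step 2: f(2) computes 27 * 2 + 9 = 63.
Step 3: result = 63

The answer is 63.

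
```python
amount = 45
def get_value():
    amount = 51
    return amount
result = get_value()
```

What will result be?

Step 1: Global amount = 45.
Step 2: get_value() creates local amount = 51, shadowing the global.
Step 3: Returns local amount = 51. result = 51

The answer is 51.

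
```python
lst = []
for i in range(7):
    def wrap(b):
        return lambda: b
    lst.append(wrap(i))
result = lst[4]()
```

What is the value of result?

Step 1: wrap(i) creates a new scope capturing b = i at call time.
Step 2: lst[4] = wrap(4), so its lambda captures b = 4.
Step 3: result = 4 (closure factory fixes late binding)

The answer is 4.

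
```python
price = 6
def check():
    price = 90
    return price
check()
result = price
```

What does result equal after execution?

Step 1: Global price = 6.
Step 2: check() creates local price = 90 (shadow, not modification).
Step 3: After check() returns, global price is unchanged. result = 6

The answer is 6.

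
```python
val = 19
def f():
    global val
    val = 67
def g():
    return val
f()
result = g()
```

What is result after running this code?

Step 1: val = 19.
Step 2: f() sets global val = 67.
Step 3: g() reads global val = 67. result = 67

The answer is 67.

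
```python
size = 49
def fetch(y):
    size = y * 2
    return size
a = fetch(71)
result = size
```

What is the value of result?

Step 1: Global size = 49.
Step 2: fetch(71) creates local size = 71 * 2 = 142.
Step 3: Global size unchanged because no global keyword. result = 49

The answer is 49.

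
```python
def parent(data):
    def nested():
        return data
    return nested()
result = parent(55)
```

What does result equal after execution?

Step 1: parent(55) binds parameter data = 55.
Step 2: nested() looks up data in enclosing scope and finds the parameter data = 55.
Step 3: result = 55

The answer is 55.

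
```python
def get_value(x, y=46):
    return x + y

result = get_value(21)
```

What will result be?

Step 1: get_value(21) uses default y = 46.
Step 2: Returns 21 + 46 = 67.
Step 3: result = 67

The answer is 67.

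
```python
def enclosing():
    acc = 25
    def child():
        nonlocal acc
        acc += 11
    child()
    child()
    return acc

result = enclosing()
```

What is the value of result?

Step 1: acc starts at 25.
Step 2: child() is called 2 times, each adding 11.
Step 3: acc = 25 + 11 * 2 = 47

The answer is 47.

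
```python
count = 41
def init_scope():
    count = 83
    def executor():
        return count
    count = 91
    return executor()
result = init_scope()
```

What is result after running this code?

Step 1: init_scope() sets count = 83, then later count = 91.
Step 2: executor() is called after count is reassigned to 91. Closures capture variables by reference, not by value.
Step 3: result = 91

The answer is 91.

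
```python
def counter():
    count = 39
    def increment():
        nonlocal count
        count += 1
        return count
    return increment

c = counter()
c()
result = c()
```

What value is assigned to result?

Step 1: counter() creates closure with count = 39.
Step 2: Each c() call increments count via nonlocal. After 2 calls: 39 + 2 = 41.
Step 3: result = 41

The answer is 41.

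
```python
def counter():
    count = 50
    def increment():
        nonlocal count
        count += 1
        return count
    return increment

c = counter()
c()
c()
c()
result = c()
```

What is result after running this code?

Step 1: counter() creates closure with count = 50.
Step 2: Each c() call increments count via nonlocal. After 4 calls: 50 + 4 = 54.
Step 3: result = 54

The answer is 54.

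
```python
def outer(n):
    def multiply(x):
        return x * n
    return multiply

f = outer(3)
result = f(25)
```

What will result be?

Step 1: outer(3) returns multiply closure with n = 3.
Step 2: f(25) computes 25 * 3 = 75.
Step 3: result = 75

The answer is 75.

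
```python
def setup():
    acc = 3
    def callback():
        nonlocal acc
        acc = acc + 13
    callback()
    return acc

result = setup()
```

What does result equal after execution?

Step 1: setup() sets acc = 3.
Step 2: callback() uses nonlocal to modify acc in setup's scope: acc = 3 + 13 = 16.
Step 3: setup() returns the modified acc = 16

The answer is 16.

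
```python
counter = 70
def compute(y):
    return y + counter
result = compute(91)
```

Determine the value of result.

Step 1: counter = 70 is defined globally.
Step 2: compute(91) uses parameter y = 91 and looks up counter from global scope = 70.
Step 3: result = 91 + 70 = 161

The answer is 161.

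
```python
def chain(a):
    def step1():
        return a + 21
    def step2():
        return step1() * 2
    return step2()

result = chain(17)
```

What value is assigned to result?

Step 1: chain(17) captures a = 17.
Step 2: step2() calls step1() which returns 17 + 21 = 38.
Step 3: step2() returns 38 * 2 = 76

The answer is 76.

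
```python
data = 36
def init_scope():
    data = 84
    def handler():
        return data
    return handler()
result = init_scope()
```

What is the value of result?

Step 1: data = 36 globally, but init_scope() defines data = 84 locally.
Step 2: handler() looks up data. Not in local scope, so checks enclosing scope (init_scope) and finds data = 84.
Step 3: result = 84

The answer is 84.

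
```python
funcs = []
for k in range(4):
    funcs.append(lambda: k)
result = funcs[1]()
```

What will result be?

Step 1: The loop creates 4 lambdas, all referencing the same variable k.
Step 2: After the loop, k = 3 (final value).
Step 3: funcs[1]() looks up k at call time and finds 3. This is the late binding gotcha. result = 3

The answer is 3.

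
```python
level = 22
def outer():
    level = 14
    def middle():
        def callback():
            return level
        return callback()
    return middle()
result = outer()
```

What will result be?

Step 1: outer() defines level = 14. middle() and callback() have no local level.
Step 2: callback() checks local (none), enclosing middle() (none), enclosing outer() and finds level = 14.
Step 3: result = 14

The answer is 14.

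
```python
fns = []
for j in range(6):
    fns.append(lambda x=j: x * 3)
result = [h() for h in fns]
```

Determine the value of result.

Step 1: Default arg x=j captures j at each iteration.
Step 2: fns[k] has x defaulting to k, returns k * 3.
Step 3: result = [0, 3, 6, 9, 12, 15]

The answer is [0, 3, 6, 9, 12, 15].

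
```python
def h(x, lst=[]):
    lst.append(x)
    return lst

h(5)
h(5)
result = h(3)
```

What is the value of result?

Step 1: Mutable default argument gotcha! The list [] is created once.
Step 2: Each call appends to the SAME list: [5], [5, 5], [5, 5, 3].
Step 3: result = [5, 5, 3]

The answer is [5, 5, 3].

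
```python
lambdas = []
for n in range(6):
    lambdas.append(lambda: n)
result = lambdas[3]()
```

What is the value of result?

Step 1: The loop creates 6 lambdas, all referencing the same variable n.
Step 2: After the loop, n = 5 (final value).
Step 3: lambdas[3]() looks up n at call time and finds 5. This is the late binding gotcha. result = 5

The answer is 5.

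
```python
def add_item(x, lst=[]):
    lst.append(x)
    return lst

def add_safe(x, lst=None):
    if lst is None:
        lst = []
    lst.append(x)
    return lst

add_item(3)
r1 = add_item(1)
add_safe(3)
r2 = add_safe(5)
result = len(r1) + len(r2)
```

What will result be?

Step 1: add_item shares mutable default: after 2 calls, lst = [3, 1], len = 2.
Step 2: add_safe creates fresh list each time: r2 = [5], len = 1.
Step 3: result = 2 + 1 = 3

The answer is 3.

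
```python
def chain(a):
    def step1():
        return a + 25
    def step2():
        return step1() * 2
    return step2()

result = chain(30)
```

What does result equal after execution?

Step 1: chain(30) captures a = 30.
Step 2: step2() calls step1() which returns 30 + 25 = 55.
Step 3: step2() returns 55 * 2 = 110

The answer is 110.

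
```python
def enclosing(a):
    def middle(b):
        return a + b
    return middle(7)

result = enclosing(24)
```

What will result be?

Step 1: enclosing(24) passes a = 24.
Step 2: middle(7) has b = 7, reads a = 24 from enclosing.
Step 3: result = 24 + 7 = 31

The answer is 31.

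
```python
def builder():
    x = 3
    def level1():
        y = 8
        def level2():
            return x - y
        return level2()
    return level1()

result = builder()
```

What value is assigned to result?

Step 1: x = 3 in builder. y = 8 in level1.
Step 2: level2() reads x = 3 and y = 8 from enclosing scopes.
Step 3: result = 3 - 8 = -5

The answer is -5.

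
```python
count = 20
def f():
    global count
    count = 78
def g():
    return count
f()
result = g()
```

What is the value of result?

Step 1: count = 20.
Step 2: f() sets global count = 78.
Step 3: g() reads global count = 78. result = 78

The answer is 78.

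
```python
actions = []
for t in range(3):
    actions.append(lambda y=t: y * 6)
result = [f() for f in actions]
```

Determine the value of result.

Step 1: Default arg y=t captures t at each iteration.
Step 2: actions[k] has y defaulting to k, returns k * 6.
Step 3: result = [0, 6, 12]

The answer is [0, 6, 12].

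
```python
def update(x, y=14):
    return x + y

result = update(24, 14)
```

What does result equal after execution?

Step 1: update(24, 14) overrides default y with 14.
Step 2: Returns 24 + 14 = 38.
Step 3: result = 38

The answer is 38.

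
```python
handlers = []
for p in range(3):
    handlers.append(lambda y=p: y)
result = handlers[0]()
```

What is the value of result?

Step 1: Default argument y=p captures p's value at each iteration.
Step 2: handlers[0] captured y = 0 when p was 0.
Step 3: result = 0

The answer is 0.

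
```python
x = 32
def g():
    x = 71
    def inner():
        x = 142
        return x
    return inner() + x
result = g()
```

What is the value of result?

Step 1: g() has local x = 71. inner() has local x = 142.
Step 2: inner() returns its local x = 142.
Step 3: g() returns 142 + its own x (71) = 213

The answer is 213.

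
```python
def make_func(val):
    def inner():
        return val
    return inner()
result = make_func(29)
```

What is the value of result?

Step 1: make_func(29) binds parameter val = 29.
Step 2: inner() looks up val in enclosing scope and finds the parameter val = 29.
Step 3: result = 29

The answer is 29.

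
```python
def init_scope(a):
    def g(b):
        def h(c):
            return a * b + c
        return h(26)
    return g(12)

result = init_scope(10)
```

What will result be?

Step 1: a = 10, b = 12, c = 26.
Step 2: h() computes a * b + c = 10 * 12 + 26 = 146.
Step 3: result = 146

The answer is 146.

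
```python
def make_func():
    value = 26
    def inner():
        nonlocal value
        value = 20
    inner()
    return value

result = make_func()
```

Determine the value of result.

Step 1: make_func() sets value = 26.
Step 2: inner() uses nonlocal to reassign value = 20.
Step 3: result = 20

The answer is 20.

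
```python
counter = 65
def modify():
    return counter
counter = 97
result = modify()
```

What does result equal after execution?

Step 1: counter is first set to 65, then reassigned to 97.
Step 2: modify() is called after the reassignment, so it looks up the current global counter = 97.
Step 3: result = 97

The answer is 97.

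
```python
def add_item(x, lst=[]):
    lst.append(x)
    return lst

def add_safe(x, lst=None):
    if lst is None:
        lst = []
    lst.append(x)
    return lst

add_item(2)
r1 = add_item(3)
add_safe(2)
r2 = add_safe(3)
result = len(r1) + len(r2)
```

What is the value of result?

Step 1: add_item shares mutable default: after 2 calls, lst = [2, 3], len = 2.
Step 2: add_safe creates fresh list each time: r2 = [3], len = 1.
Step 3: result = 2 + 1 = 3

The answer is 3.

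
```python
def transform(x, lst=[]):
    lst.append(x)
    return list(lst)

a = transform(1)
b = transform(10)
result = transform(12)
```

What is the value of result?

Step 1: Default list is shared. list() creates copies for return values.
Step 2: Internal list grows: [1] -> [1, 10] -> [1, 10, 12].
Step 3: result = [1, 10, 12]

The answer is [1, 10, 12].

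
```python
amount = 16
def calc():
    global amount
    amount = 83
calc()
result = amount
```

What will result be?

Step 1: amount = 16 globally.
Step 2: calc() declares global amount and sets it to 83.
Step 3: After calc(), global amount = 83. result = 83

The answer is 83.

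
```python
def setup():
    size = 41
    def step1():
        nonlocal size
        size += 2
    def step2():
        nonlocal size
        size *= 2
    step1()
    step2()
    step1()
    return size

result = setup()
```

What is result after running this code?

Step 1: size = 41.
Step 2: step1(): size = 41 + 2 = 43.
Step 3: step2(): size = 43 * 2 = 86.
Step 4: step1(): size = 86 + 2 = 88. result = 88

The answer is 88.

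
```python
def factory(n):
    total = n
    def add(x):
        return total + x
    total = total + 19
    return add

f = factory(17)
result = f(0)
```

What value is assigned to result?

Step 1: factory(17) sets total = 17, then total = 17 + 19 = 36.
Step 2: Closures capture by reference, so add sees total = 36.
Step 3: f(0) returns 36 + 0 = 36

The answer is 36.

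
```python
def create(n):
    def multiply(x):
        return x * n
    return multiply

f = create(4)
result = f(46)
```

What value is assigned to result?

Step 1: create(4) returns multiply closure with n = 4.
Step 2: f(46) computes 46 * 4 = 184.
Step 3: result = 184

The answer is 184.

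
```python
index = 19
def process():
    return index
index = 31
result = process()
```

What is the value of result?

Step 1: index is first set to 19, then reassigned to 31.
Step 2: process() is called after the reassignment, so it looks up the current global index = 31.
Step 3: result = 31

The answer is 31.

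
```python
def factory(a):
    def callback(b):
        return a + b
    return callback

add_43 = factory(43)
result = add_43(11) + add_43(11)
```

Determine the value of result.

Step 1: add_43 captures a = 43.
Step 2: add_43(11) = 43 + 11 = 54, called twice.
Step 3: result = 54 + 54 = 108

The answer is 108.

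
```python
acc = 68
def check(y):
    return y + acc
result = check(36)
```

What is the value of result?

Step 1: acc = 68 is defined globally.
Step 2: check(36) uses parameter y = 36 and looks up acc from global scope = 68.
Step 3: result = 36 + 68 = 104

The answer is 104.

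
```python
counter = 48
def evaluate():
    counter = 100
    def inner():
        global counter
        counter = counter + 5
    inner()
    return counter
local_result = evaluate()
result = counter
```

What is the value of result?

Step 1: Global counter = 48. evaluate() creates local counter = 100.
Step 2: inner() declares global counter and adds 5: global counter = 48 + 5 = 53.
Step 3: evaluate() returns its local counter = 100 (unaffected by inner).
Step 4: result = global counter = 53

The answer is 53.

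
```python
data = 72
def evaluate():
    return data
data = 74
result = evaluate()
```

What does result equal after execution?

Step 1: data is first set to 72, then reassigned to 74.
Step 2: evaluate() is called after the reassignment, so it looks up the current global data = 74.
Step 3: result = 74

The answer is 74.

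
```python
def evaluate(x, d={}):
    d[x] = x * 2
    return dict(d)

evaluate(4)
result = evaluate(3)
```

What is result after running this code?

Step 1: Mutable default dict is shared across calls.
Step 2: First call adds 4: 8. Second call adds 3: 6.
Step 3: result = {4: 8, 3: 6}

The answer is {4: 8, 3: 6}.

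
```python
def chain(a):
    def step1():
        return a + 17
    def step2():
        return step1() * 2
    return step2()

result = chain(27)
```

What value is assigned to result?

Step 1: chain(27) captures a = 27.
Step 2: step2() calls step1() which returns 27 + 17 = 44.
Step 3: step2() returns 44 * 2 = 88

The answer is 88.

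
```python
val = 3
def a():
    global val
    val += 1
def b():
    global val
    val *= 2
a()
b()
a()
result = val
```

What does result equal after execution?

Step 1: val = 3.
Step 2: a(): val = 3 + 1 = 4.
Step 3: b(): val = 4 * 2 = 8.
Step 4: a(): val = 8 + 1 = 9

The answer is 9.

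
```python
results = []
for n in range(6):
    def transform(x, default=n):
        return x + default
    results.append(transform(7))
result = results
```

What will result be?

Step 1: Default argument default=n is evaluated at function definition time.
Step 2: Each iteration creates transform with default = current n value.
Step 3: transform(7) returns 7 + default. results = [7, 8, 9, 10, 11, 12]

The answer is [7, 8, 9, 10, 11, 12].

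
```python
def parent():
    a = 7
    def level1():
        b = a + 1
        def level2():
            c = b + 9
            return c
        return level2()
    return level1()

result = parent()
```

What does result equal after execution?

Step 1: a = 7. b = a + 1 = 8.
Step 2: c = b + 9 = 8 + 9 = 17.
Step 3: result = 17

The answer is 17.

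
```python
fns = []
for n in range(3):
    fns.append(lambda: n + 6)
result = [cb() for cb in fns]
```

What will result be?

Step 1: All lambdas capture n by reference. After the loop, n = 2.
Step 2: Each call returns 2 + 6 = 8.
Step 3: result = [8, 8, 8]

The answer is [8, 8, 8].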